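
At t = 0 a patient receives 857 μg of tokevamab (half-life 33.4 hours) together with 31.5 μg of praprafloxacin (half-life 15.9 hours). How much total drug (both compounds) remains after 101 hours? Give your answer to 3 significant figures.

tokevamab: 857 × (1/2)^(101/33.4) = 857 × (1/2)^3.024 ≈ 105.36 μg.
praprafloxacin: 31.5 × (1/2)^(101/15.9) = 31.5 × (1/2)^6.3522 ≈ 0.38557 μg.
Total = 105.36 + 0.38557 ≈ 105.75 μg.

106 μg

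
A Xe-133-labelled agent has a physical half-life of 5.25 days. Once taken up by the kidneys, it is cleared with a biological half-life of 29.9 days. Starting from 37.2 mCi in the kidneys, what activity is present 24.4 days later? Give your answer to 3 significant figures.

1/t_eff = 1/t_phys + 1/t_biol = 1/5.25 + 1/29.9 = 0.22392 per day.
t_eff = 5.25 × 29.9 / (5.25 + 29.9) ≈ 4.4659 days.
Remaining = 37.2 × (1/2)^(24.4/4.4659) = 37.2 × (1/2)^5.4637 ≈ 0.84297 mCi.

0.843 mCi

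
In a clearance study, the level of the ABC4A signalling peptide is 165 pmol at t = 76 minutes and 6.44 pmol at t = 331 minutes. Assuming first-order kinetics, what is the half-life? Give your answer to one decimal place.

Over Δt = 331 − 76 = 255 minutes, the level fell by a factor of 165/6.44 ≈ 25.621.
n = log₂(25.621) ≈ 4.6793 half-lives, so t½ = 255/4.6793 ≈ 54.496 minutes.

54.5 minutes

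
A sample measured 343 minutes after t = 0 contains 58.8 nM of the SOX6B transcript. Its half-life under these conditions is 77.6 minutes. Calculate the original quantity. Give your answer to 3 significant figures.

Number of half-lives elapsed: n = 343/77.6 ≈ 4.4201.
A₀ = A × 2^n = 58.8 × 2^4.4201 = 58.8 × 21.408 ≈ 1258.8 nM.

1260 nM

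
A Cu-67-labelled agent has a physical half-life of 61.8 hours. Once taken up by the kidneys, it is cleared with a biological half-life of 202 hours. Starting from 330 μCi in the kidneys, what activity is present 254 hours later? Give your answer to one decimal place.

1/t_eff = 1/t_phys + 1/t_biol = 1/61.8 + 1/202 = 0.021132 per hour.
t_eff = 61.8 × 202 / (61.8 + 202) ≈ 47.322 hours.
Remaining = 330 × (1/2)^(254/47.322) = 330 × (1/2)^5.3675 ≈ 7.9937 μCi.

8.0 μCi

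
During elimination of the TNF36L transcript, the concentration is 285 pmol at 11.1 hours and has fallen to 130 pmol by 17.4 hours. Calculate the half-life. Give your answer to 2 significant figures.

5.6 hours

Over Δt = 17.4 − 11.1 = 6.3 hours, the level fell by a factor of 285/130 ≈ 2.1923.
n = log₂(2.1923) ≈ 1.1325 half-lives, so t½ = 6.3/1.1325 ≈ 5.5632 hours.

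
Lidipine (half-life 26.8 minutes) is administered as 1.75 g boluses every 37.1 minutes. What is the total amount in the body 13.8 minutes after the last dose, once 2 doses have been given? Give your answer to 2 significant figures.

1.7 g

The 2 doses were given 50.9, 13.8 minutes ago.
Total = 1.75·(1/2)^(50.9/26.8) + 1.75·(1/2)^(13.8/26.8)
      = 0.46914 + 1.2247 ≈ 1.6938 g.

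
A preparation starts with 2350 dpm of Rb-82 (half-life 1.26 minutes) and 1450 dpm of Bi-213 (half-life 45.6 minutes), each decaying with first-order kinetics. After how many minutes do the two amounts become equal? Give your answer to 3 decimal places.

0.903 minutes

Set 2350·(1/2)^(t/1.26) = 1450·(1/2)^(t/45.6).
Taking log₂: log₂(2350/1450) = t·(1/1.26 − 1/45.6).
log₂(1.6207) = 0.69661; 1/1.26 − 1/45.6 = 0.77172.
t = 0.69661 / 0.77172 ≈ 0.90267 minutes.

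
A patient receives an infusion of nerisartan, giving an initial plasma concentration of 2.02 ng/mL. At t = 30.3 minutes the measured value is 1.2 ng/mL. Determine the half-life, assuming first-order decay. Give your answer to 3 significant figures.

A/A₀ = 1.2/2.02 ≈ 0.59406.
n = log₂(1.6833) ≈ 0.75132 half-lives elapsed in 30.3 minutes.
t½ = 30.3/0.75132 ≈ 40.329 minutes.

40.3 minutes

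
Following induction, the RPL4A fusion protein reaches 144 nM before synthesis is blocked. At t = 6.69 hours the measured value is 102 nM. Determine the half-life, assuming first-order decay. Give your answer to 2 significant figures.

A/A₀ = 102/144 ≈ 0.70833.
n = log₂(1.4118) ≈ 0.4975 half-lives elapsed in 6.69 hours.
t½ = 6.69/0.4975 ≈ 13.447 hours.

13 hours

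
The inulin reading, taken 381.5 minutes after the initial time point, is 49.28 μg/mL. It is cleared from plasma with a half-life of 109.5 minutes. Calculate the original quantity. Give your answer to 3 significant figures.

551 μg/mL

Number of half-lives elapsed: n = 381.5/109.5 ≈ 3.484.
A₀ = A × 2^n = 49.28 × 2^3.484 = 49.28 × 11.189 ≈ 551.4 μg/mL.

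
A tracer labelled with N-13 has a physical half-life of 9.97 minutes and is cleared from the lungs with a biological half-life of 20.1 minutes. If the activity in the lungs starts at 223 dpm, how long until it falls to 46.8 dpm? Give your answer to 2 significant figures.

1/t_eff = 1/t_phys + 1/t_biol = 1/9.97 + 1/20.1 = 0.15005 per minute.
t_eff = 9.97 × 20.1 / (9.97 + 20.1) ≈ 6.6643 minutes.
n = log₂(223/46.8) ≈ 2.2525; t = 2.2525 × 6.6643 ≈ 15.011 minutes.

15 minutes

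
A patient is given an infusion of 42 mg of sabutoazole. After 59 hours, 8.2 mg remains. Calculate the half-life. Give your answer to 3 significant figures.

A/A₀ = 8.2/42 ≈ 0.19524.
n = log₂(5.122) ≈ 2.3567 half-lives elapsed in 59 hours.
t½ = 59/2.3567 ≈ 25.035 hours.

25.0 hours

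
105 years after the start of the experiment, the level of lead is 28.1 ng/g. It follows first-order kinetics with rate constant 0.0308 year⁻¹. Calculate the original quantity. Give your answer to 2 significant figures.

710 ng/g

t½ = ln 2 / λ = 0.69315 / 0.0308 ≈ 22.505 years.
Number of half-lives elapsed: n = 105/22.505 ≈ 4.6657.
A₀ = A × 2^n = 28.1 × 2^4.6657 = 28.1 × 25.381 ≈ 713.21 ng/g.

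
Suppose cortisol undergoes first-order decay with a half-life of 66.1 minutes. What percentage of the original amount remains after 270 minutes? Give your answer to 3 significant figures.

5.89%

n = 270/66.1 ≈ 4.0847 half-lives.
Fraction remaining = (1/2)^4.0847 ≈ 0.058935, i.e. 5.8935%.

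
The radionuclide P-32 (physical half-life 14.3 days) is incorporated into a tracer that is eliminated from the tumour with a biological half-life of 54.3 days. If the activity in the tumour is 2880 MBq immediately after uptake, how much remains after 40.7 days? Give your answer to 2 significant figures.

1/t_eff = 1/t_phys + 1/t_biol = 1/14.3 + 1/54.3 = 0.088346 per day.
t_eff = 14.3 × 54.3 / (14.3 + 54.3) ≈ 11.319 days.
Remaining = 2880 × (1/2)^(40.7/11.319) = 2880 × (1/2)^3.5957 ≈ 238.22 MBq.

240 MBq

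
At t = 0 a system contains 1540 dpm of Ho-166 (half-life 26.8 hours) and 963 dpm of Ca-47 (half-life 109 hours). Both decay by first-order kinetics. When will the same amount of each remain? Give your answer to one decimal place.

24.1 hours

Set 1540·(1/2)^(t/26.8) = 963·(1/2)^(t/109).
Taking log₂: log₂(1540/963) = t·(1/26.8 − 1/109).
log₂(1.5992) = 0.67732; 1/26.8 − 1/109 = 0.028139.
t = 0.67732 / 0.028139 ≈ 24.07 hours.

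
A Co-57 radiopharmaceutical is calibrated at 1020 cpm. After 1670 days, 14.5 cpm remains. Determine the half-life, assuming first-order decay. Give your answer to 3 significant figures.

A/A₀ = 14.5/1020 ≈ 0.014216.
n = log₂(70.345) ≈ 6.1364 half-lives elapsed in 1670 days.
t½ = 1670/6.1364 ≈ 272.15 days.

272 days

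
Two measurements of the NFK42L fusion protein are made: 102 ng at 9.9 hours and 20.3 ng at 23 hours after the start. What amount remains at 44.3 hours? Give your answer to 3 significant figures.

Over Δt = 23 − 9.9 = 13.1 hours, the level fell by a factor of 102/20.3 ≈ 5.0246.
n = log₂(5.0246) ≈ 2.329 half-lives, so t½ = 13.1/2.329 ≈ 5.6247 hours.
From t = 23 to t = 44.3: 20.3 × (1/2)^((44.3−23)/5.6247) ≈ 1.4707 ng.

1.47 ng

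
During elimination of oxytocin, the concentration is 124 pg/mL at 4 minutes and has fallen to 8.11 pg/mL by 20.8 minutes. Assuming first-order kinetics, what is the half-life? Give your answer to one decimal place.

Over Δt = 20.8 − 4 = 16.8 minutes, the level fell by a factor of 124/8.11 ≈ 15.29.
n = log₂(15.29) ≈ 3.9345 half-lives, so t½ = 16.8/3.9345 ≈ 4.2699 minutes.

4.3 minutes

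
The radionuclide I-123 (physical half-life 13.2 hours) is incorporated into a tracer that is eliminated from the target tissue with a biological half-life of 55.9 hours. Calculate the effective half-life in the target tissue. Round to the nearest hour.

11 hours

1/t_eff = 1/t_phys + 1/t_biol = 1/13.2 + 1/55.9 = 0.093647 per hour.
t_eff = 13.2 × 55.9 / (13.2 + 55.9) ≈ 10.678 hours.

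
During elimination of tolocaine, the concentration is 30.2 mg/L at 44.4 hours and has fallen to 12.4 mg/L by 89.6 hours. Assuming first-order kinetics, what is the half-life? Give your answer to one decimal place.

35.2 hours

Over Δt = 89.6 − 44.4 = 45.2 hours, the level fell by a factor of 30.2/12.4 ≈ 2.4355.
n = log₂(2.4355) ≈ 1.2842 half-lives, so t½ = 45.2/1.2842 ≈ 35.197 hours.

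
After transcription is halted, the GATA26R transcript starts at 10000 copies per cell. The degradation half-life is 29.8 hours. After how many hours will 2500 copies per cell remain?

2500/10000 = 1/4, so 2 half-lives have elapsed.
t = 2 × 29.8 = 59.6 hours.

59.6 hours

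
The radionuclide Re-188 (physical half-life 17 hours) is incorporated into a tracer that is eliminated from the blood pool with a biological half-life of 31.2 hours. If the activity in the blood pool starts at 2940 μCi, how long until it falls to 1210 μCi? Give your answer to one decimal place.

1/t_eff = 1/t_phys + 1/t_biol = 1/17 + 1/31.2 = 0.090875 per hour.
t_eff = 17 × 31.2 / (17 + 31.2) ≈ 11.004 hours.
n = log₂(2940/1210) ≈ 1.2808; t = 1.2808 × 11.004 ≈ 14.094 hours.

14.1 hours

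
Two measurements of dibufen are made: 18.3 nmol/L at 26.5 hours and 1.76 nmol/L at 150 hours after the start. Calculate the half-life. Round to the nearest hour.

37 hours

Over Δt = 150 − 26.5 = 123.5 hours, the level fell by a factor of 18.3/1.76 ≈ 10.398.
n = log₂(10.398) ≈ 3.3782 half-lives, so t½ = 123.5/3.3782 ≈ 36.558 hours.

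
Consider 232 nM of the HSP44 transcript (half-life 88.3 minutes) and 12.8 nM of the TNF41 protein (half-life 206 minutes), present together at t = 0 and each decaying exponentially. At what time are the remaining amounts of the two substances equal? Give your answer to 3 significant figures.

646 minutes

Set 232·(1/2)^(t/88.3) = 12.8·(1/2)^(t/206).
Taking log₂: log₂(232/12.8) = t·(1/88.3 − 1/206).
log₂(18.125) = 4.1799; 1/88.3 − 1/206 = 0.0064707.
t = 4.1799 / 0.0064707 ≈ 645.98 minutes.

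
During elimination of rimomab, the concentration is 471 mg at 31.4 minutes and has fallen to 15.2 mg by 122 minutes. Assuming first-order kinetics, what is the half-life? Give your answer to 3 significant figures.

Over Δt = 122 − 31.4 = 90.6 minutes, the level fell by a factor of 471/15.2 ≈ 30.987.
n = log₂(30.987) ≈ 4.9536 half-lives, so t½ = 90.6/4.9536 ≈ 18.29 minutes.

18.3 minutes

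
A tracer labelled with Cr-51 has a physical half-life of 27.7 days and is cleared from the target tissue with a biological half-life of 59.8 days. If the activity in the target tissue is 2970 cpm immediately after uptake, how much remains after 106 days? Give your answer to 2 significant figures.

61 cpm

1/t_eff = 1/t_phys + 1/t_biol = 1/27.7 + 1/59.8 = 0.052823 per day.
t_eff = 27.7 × 59.8 / (27.7 + 59.8) ≈ 18.931 days.
Remaining = 2970 × (1/2)^(106/18.931) = 2970 × (1/2)^5.5993 ≈ 61.264 cpm.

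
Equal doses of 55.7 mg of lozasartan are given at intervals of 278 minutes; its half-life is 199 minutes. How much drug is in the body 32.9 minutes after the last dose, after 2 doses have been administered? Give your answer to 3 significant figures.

68.5 mg

The 2 doses were given 310.9, 32.9 minutes ago.
Total = 55.7·(1/2)^(310.9/199) + 55.7·(1/2)^(32.9/199)
      = 18.86 + 49.669 ≈ 68.53 mg.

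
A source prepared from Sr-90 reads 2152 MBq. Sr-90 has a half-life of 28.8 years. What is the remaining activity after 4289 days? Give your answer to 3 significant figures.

1620 MBq

Convert the elapsed time: 4289 days = 11.7507 years.
Number of half-lives: n = 11.7507/28.8 ≈ 0.40801.
Remaining = 2152 × (1/2)^0.40801 = 2152 × 0.75366 ≈ 1621.9 MBq.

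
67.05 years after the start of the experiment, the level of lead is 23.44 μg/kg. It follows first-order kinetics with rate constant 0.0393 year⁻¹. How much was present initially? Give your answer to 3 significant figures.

327 μg/kg

t½ = ln 2 / k = 0.69315 / 0.0393 ≈ 17.637 years.
Number of half-lives elapsed: n = 67.05/17.637 ≈ 3.8016.
A₀ = A × 2^n = 23.44 × 2^3.8016 = 23.44 × 13.944 ≈ 326.85 μg/kg.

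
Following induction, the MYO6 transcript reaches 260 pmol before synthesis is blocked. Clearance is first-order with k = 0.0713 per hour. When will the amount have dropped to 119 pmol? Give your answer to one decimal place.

11.0 hours

t½ = ln 2 / k = 0.69315 / 0.0713 ≈ 9.7216 hours.
Fraction remaining = 119/260 ≈ 0.45769.
n = log₂(260/119) = ln(2.1849)/ln 2 ≈ 1.1276 half-lives.
t = n × t½ = 1.1276 × 9.7216 ≈ 10.962 hours.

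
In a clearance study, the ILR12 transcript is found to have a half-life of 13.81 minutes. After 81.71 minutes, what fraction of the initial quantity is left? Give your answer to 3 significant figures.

0.0166

n = 81.71/13.81 ≈ 5.9167 half-lives.
Fraction remaining = (1/2)^5.9167 ≈ 0.016553.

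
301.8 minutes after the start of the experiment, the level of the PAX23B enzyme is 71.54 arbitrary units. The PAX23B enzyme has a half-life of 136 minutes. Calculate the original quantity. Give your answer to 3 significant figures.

333 arbitrary units

Number of half-lives elapsed: n = 301.8/136 ≈ 2.2191.
A₀ = A × 2^n = 71.54 × 2^2.2191 = 71.54 × 4.6561 ≈ 333.1 arbitrary units.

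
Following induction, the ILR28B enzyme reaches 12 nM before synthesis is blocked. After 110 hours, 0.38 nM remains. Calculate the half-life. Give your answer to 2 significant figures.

A/A₀ = 0.38/12 ≈ 0.031667.
n = log₂(31.579) ≈ 4.9809 half-lives elapsed in 110 hours.
t½ = 110/4.9809 ≈ 22.084 hours.

22 hours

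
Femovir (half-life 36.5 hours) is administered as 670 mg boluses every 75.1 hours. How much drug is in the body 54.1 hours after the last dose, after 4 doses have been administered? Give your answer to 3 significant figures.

The 4 doses were given 279.4, 204.3, 129.2, 54.1 hours ago.
Total = 670·(1/2)^(279.4/36.5) + 670·(1/2)^(204.3/36.5) + 670·(1/2)^(129.2/36.5) + 670·(1/2)^(54.1/36.5)
      = 3.3247 + 13.84 + 57.612 + 239.82 ≈ 314.6 mg.

315 mg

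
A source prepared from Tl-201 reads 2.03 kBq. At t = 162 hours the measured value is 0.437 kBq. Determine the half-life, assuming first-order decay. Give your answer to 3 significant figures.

A/A₀ = 0.437/2.03 ≈ 0.21527.
n = log₂(4.6453) ≈ 2.2158 half-lives elapsed in 162 hours.
t½ = 162/2.2158 ≈ 73.112 hours.

73.1 hours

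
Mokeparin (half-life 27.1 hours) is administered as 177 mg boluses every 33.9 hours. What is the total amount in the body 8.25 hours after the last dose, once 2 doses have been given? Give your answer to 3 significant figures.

204 mg

The 2 doses were given 42.15, 8.25 hours ago.
Total = 177·(1/2)^(42.15/27.1) + 177·(1/2)^(8.25/27.1)
      = 60.224 + 143.33 ≈ 203.55 mg.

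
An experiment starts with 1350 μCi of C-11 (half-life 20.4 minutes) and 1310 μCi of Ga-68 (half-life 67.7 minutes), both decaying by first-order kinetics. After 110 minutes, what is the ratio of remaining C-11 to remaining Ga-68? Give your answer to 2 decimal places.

C-11: 1350 × (1/2)^(110/20.4) = 1350 × (1/2)^5.3922 ≈ 32.146 μCi.
Ga-68: 1310 × (1/2)^(110/67.7) = 1310 × (1/2)^1.6248 ≈ 424.77 μCi.
Ratio ≈ 32.146 / 424.77 ≈ 0.07568.

0.08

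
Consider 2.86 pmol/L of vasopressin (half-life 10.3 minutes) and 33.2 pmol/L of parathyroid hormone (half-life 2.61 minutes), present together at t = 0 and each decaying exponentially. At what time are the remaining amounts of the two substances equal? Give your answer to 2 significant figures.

Set 2.86·(1/2)^(t/10.3) = 33.2·(1/2)^(t/2.61).
Taking log₂: log₂(2.86/33.2) = t·(1/10.3 − 1/2.61).
log₂(0.086145) = -3.5371; 1/10.3 − 1/2.61 = -0.28605.
t = -3.5371 / -0.28605 ≈ 12.365 minutes.

12 minutes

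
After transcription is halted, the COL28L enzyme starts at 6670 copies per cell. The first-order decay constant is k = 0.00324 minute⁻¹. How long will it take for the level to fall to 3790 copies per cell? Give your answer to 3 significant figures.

t½ = ln 2 / k = 0.69315 / 0.00324 ≈ 213.93 minutes.
Fraction remaining = 3790/6670 ≈ 0.56822.
n = log₂(6670/3790) = ln(1.7599)/ln 2 ≈ 0.81549 half-lives.
t = n × t½ = 0.81549 × 213.93 ≈ 174.46 minutes.

174 minutes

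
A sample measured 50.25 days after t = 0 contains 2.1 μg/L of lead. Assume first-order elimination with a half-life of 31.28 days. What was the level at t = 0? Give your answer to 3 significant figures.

6.39 μg/L

Number of half-lives elapsed: n = 50.25/31.28 ≈ 1.6065.
A₀ = A × 2^n = 2.1 × 2^1.6065 = 2.1 × 3.045 ≈ 6.3946 μg/L.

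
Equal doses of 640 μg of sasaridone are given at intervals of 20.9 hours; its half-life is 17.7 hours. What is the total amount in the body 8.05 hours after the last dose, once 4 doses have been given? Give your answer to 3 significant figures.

The 4 doses were given 70.75, 49.85, 28.95, 8.05 hours ago.
Total = 640·(1/2)^(70.75/17.7) + 640·(1/2)^(49.85/17.7) + 640·(1/2)^(28.95/17.7) + 640·(1/2)^(8.05/17.7)
      = 40.078 + 90.858 + 205.98 + 466.95 ≈ 803.86 μg.

804 μg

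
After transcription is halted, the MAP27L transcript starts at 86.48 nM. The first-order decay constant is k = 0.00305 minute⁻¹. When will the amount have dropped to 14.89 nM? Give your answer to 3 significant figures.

t½ = ln 2 / k = 0.69315 / 0.00305 ≈ 227.26 minutes.
Fraction remaining = 14.89/86.48 ≈ 0.17218.
n = log₂(86.48/14.89) = ln(5.8079)/ln 2 ≈ 2.538 half-lives.
t = n × t½ = 2.538 × 227.26 ≈ 576.79 minutes.

577 minutes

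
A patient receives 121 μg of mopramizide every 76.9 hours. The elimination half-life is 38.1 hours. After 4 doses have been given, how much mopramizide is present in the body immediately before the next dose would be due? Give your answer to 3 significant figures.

The 4 doses were given 307.6, 230.7, 153.8, 76.9 hours ago.
Total = 121·(1/2)^(307.6/38.1) + 121·(1/2)^(230.7/38.1) + 121·(1/2)^(153.8/38.1) + 121·(1/2)^(76.9/38.1)
      = 0.44918 + 1.8198 + 7.3723 + 29.867 ≈ 39.508 μg.

39.5 μg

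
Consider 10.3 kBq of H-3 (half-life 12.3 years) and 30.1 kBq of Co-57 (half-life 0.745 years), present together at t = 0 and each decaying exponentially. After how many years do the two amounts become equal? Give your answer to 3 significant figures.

1.23 years

Set 10.3·(1/2)^(t/12.3) = 30.1·(1/2)^(t/0.745).
Taking log₂: log₂(10.3/30.1) = t·(1/12.3 − 1/0.745).
log₂(0.34219) = -1.5471; 1/12.3 − 1/0.745 = -1.261.
t = -1.5471 / -1.261 ≈ 1.2269 years.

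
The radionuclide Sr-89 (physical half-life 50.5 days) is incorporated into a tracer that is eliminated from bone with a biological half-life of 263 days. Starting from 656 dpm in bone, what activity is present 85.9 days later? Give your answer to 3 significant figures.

1/t_eff = 1/t_phys + 1/t_biol = 1/50.5 + 1/263 = 0.023604 per day.
t_eff = 50.5 × 263 / (50.5 + 263) ≈ 42.365 days.
Remaining = 656 × (1/2)^(85.9/42.365) = 656 × (1/2)^2.0276 ≈ 160.89 dpm.

161 dpm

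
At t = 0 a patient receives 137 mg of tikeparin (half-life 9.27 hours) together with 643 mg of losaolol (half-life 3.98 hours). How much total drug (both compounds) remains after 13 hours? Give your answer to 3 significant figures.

tikeparin: 137 × (1/2)^(13/9.27) = 137 × (1/2)^1.4024 ≈ 51.828 mg.
losaolol: 643 × (1/2)^(13/3.98) = 643 × (1/2)^3.2663 ≈ 66.826 mg.
Total = 51.828 + 66.826 ≈ 118.65 mg.

119 mg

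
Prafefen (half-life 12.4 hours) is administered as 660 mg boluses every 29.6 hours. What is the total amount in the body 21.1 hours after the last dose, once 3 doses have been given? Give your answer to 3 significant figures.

249 mg

The 3 doses were given 80.3, 50.7, 21.1 hours ago.
Total = 660·(1/2)^(80.3/12.4) + 660·(1/2)^(50.7/12.4) + 660·(1/2)^(21.1/12.4)
      = 7.4154 + 38.79 + 202.91 ≈ 249.12 mg.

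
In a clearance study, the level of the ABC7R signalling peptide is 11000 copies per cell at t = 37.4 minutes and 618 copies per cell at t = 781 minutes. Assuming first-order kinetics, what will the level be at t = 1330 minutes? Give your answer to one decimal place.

Over Δt = 781 − 37.4 = 743.6 minutes, the level fell by a factor of 11000/618 ≈ 17.799.
n = log₂(17.799) ≈ 4.1538 half-lives, so t½ = 743.6/4.1538 ≈ 179.02 minutes.
From t = 781 to t = 1330: 618 × (1/2)^((1330−781)/179.02) ≈ 73.759 copies per cell.

73.8 copies per cell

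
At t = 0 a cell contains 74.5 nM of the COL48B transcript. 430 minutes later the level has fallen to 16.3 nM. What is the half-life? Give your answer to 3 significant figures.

A/A₀ = 16.3/74.5 ≈ 0.21879.
n = log₂(4.5706) ≈ 2.1924 half-lives elapsed in 430 minutes.
t½ = 430/2.1924 ≈ 196.13 minutes.

196 minutes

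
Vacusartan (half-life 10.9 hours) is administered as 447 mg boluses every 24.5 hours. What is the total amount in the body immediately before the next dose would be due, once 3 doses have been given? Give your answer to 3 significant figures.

The 3 doses were given 73.5, 49, 24.5 hours ago.
Total = 447·(1/2)^(73.5/10.9) + 447·(1/2)^(49/10.9) + 447·(1/2)^(24.5/10.9)
      = 4.1728 + 19.818 + 94.12 ≈ 118.11 mg.

118 mg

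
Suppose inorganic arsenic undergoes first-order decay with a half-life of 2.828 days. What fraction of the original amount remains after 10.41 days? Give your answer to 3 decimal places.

n = 10.41/2.828 ≈ 3.681 half-lives.
Fraction remaining = (1/2)^3.681 ≈ 0.077964.

0.078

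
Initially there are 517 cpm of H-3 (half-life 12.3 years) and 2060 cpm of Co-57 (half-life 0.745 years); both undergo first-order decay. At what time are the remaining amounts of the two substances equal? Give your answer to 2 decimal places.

Set 517·(1/2)^(t/12.3) = 2060·(1/2)^(t/0.745).
Taking log₂: log₂(517/2060) = t·(1/12.3 − 1/0.745).
log₂(0.25097) = -1.9944; 1/12.3 − 1/0.745 = -1.261.
t = -1.9944 / -1.261 ≈ 1.5816 years.

1.58 years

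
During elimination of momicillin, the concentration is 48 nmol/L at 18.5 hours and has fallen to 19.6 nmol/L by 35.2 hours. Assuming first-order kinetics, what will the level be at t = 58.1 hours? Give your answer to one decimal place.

5.7 nmol/L

Over Δt = 35.2 − 18.5 = 16.7 hours, the level fell by a factor of 48/19.6 ≈ 2.449.
n = log₂(2.449) ≈ 1.2922 half-lives, so t½ = 16.7/1.2922 ≈ 12.924 hours.
From t = 35.2 to t = 58.1: 19.6 × (1/2)^((58.1−35.2)/12.924) ≈ 5.7393 nmol/L.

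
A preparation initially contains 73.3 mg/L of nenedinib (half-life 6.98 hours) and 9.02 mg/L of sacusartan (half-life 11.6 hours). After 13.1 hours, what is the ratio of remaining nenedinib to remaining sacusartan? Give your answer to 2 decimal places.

nenedinib: 73.3 × (1/2)^(13.1/6.98) = 73.3 × (1/2)^1.8768 ≈ 19.959 mg/L.
sacusartan: 9.02 × (1/2)^(13.1/11.6) = 9.02 × (1/2)^1.1293 ≈ 4.1234 mg/L.
Ratio ≈ 19.959 / 4.1234 ≈ 4.8404.

4.84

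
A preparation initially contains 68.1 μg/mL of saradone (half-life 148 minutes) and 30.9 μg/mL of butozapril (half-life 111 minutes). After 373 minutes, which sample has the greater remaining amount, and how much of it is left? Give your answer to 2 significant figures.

saradone: 68.1 × (1/2)^2.5203 ≈ 11.871 μg/mL.
butozapril: 30.9 × (1/2)^3.3604 ≈ 3.0088 μg/mL.
Saradone has more remaining, at ≈ 11.871 μg/mL.

saradone, 12 μg/mL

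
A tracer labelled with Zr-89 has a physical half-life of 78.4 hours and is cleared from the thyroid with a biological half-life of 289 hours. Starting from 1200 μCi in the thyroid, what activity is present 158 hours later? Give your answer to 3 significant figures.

203 μCi

1/t_eff = 1/t_phys + 1/t_biol = 1/78.4 + 1/289 = 0.016215 per hour.
t_eff = 78.4 × 289 / (78.4 + 289) ≈ 61.67 hours.
Remaining = 1200 × (1/2)^(158/61.67) = 1200 × (1/2)^2.562 ≈ 203.21 μCi.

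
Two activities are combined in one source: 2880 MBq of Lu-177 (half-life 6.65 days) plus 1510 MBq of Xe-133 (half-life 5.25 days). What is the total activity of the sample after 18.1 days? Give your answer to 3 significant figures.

Lu-177: 2880 × (1/2)^(18.1/6.65) = 2880 × (1/2)^2.7218 ≈ 436.56 MBq.
Xe-133: 1510 × (1/2)^(18.1/5.25) = 1510 × (1/2)^3.4476 ≈ 138.4 MBq.
Total = 436.56 + 138.4 ≈ 574.97 MBq.

575 MBq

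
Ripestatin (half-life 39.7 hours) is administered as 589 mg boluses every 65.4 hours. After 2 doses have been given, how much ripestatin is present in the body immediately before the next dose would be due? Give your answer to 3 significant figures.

248 mg

The 2 doses were given 130.8, 65.4 hours ago.
Total = 589·(1/2)^(130.8/39.7) + 589·(1/2)^(65.4/39.7)
      = 60.022 + 188.02 ≈ 248.05 mg.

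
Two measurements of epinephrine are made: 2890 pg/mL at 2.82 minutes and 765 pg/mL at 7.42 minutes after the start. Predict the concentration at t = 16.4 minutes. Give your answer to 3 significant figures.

Over Δt = 7.42 − 2.82 = 4.6 minutes, the level fell by a factor of 2890/765 ≈ 3.7778.
n = log₂(3.7778) ≈ 1.9175 half-lives, so t½ = 4.6/1.9175 ≈ 2.3989 minutes.
From t = 7.42 to t = 16.4: 765 × (1/2)^((16.4−7.42)/2.3989) ≈ 57.121 pg/mL.

57.1 pg/mL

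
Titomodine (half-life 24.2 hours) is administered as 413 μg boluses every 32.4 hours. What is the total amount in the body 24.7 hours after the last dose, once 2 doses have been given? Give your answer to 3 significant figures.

284 μg

The 2 doses were given 57.1, 24.7 hours ago.
Total = 413·(1/2)^(57.1/24.2) + 413·(1/2)^(24.7/24.2)
      = 80.476 + 203.56 ≈ 284.04 μg.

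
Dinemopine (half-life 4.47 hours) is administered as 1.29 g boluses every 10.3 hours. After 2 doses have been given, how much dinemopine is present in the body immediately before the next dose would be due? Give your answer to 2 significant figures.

The 2 doses were given 20.6, 10.3 hours ago.
Total = 1.29·(1/2)^(20.6/4.47) + 1.29·(1/2)^(10.3/4.47)
      = 0.05288 + 0.26118 ≈ 0.31406 g.

0.31 g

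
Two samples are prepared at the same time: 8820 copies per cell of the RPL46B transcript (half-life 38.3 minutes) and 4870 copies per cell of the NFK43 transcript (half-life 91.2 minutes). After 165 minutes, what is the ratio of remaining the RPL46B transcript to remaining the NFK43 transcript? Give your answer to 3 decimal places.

0.320

RPL46B transcript: 8820 × (1/2)^(165/38.3) = 8820 × (1/2)^4.3081 ≈ 445.25 copies per cell.
NFK43 transcript: 4870 × (1/2)^(165/91.2) = 4870 × (1/2)^1.8092 ≈ 1389.6 copies per cell.
Ratio ≈ 445.25 / 1389.6 ≈ 0.32041.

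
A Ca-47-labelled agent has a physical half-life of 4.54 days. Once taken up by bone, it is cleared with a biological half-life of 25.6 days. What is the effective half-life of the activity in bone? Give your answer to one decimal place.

1/t_eff = 1/t_phys + 1/t_biol = 1/4.54 + 1/25.6 = 0.25933 per day.
t_eff = 4.54 × 25.6 / (4.54 + 25.6) ≈ 3.8561 days.

3.9 days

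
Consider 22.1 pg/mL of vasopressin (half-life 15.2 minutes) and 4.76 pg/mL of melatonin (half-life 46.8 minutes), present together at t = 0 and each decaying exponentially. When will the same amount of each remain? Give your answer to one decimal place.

49.9 minutes

Set 22.1·(1/2)^(t/15.2) = 4.76·(1/2)^(t/46.8).
Taking log₂: log₂(22.1/4.76) = t·(1/15.2 − 1/46.8).
log₂(4.6429) = 2.215; 1/15.2 − 1/46.8 = 0.044422.
t = 2.215 / 0.044422 ≈ 49.863 minutes.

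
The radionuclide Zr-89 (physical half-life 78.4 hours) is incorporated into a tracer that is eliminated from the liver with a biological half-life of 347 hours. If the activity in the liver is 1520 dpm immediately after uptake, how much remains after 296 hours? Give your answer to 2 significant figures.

61 dpm

1/t_eff = 1/t_phys + 1/t_biol = 1/78.4 + 1/347 = 0.015637 per hour.
t_eff = 78.4 × 347 / (78.4 + 347) ≈ 63.951 hours.
Remaining = 1520 × (1/2)^(296/63.951) = 1520 × (1/2)^4.6285 ≈ 61.449 dpm.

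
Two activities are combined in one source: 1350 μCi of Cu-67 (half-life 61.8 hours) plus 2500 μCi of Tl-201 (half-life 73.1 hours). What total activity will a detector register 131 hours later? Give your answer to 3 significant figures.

1030 μCi

Cu-67: 1350 × (1/2)^(131/61.8) = 1350 × (1/2)^2.1197 ≈ 310.62 μCi.
Tl-201: 2500 × (1/2)^(131/73.1) = 2500 × (1/2)^1.7921 ≈ 721.9 μCi.
Total = 310.62 + 721.9 ≈ 1032.5 μCi.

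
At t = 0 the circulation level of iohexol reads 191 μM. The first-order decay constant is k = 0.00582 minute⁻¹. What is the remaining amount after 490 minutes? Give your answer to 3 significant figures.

t½ = ln 2 / k = 0.69315 / 0.00582 ≈ 119.1 minutes.
Number of half-lives: n = 490/119.1 ≈ 4.1143.
Remaining = 191 × (1/2)^4.1143 = 191 × 0.05774 ≈ 11.028 μM.

11.0 μM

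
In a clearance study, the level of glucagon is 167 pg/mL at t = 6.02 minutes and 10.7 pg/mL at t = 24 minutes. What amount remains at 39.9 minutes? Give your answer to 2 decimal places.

Over Δt = 24 − 6.02 = 17.98 minutes, the level fell by a factor of 167/10.7 ≈ 15.607.
n = log₂(15.607) ≈ 3.9642 half-lives, so t½ = 17.98/3.9642 ≈ 4.5356 minutes.
From t = 24 to t = 39.9: 10.7 × (1/2)^((39.9−24)/4.5356) ≈ 0.94211 pg/mL.

0.94 pg/mL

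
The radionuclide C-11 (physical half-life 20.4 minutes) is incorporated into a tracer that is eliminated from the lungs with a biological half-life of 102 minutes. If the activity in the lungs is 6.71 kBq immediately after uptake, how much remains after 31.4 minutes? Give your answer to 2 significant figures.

1/t_eff = 1/t_phys + 1/t_biol = 1/20.4 + 1/102 = 0.058824 per minute.
t_eff = 20.4 × 102 / (20.4 + 102) ≈ 17 minutes.
Remaining = 6.71 × (1/2)^(31.4/17) = 6.71 × (1/2)^1.8471 ≈ 1.8651 kBq.

1.9 kBq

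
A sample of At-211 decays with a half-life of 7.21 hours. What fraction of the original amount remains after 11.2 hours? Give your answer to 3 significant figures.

n = 11.2/7.21 ≈ 1.5534 half-lives.
Fraction remaining = (1/2)^1.5534 ≈ 0.34071.

0.341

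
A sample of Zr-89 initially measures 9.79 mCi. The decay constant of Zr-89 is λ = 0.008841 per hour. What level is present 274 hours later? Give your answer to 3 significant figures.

t½ = ln 2 / λ = 0.69315 / 0.008841 ≈ 78.401 hours.
Number of half-lives: n = 274/78.401 ≈ 3.4948.
Remaining = 9.79 × (1/2)^3.4948 = 9.79 × 0.088705 ≈ 0.86843 mCi.

0.868 mCi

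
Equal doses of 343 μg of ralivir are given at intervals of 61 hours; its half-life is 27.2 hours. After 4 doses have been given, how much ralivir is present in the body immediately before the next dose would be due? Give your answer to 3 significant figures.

The 4 doses were given 244, 183, 122, 61 hours ago.
Total = 343·(1/2)^(244/27.2) + 343·(1/2)^(183/27.2) + 343·(1/2)^(122/27.2) + 343·(1/2)^(61/27.2)
      = 0.68372 + 3.2358 + 15.314 + 72.475 ≈ 91.709 μg.

91.7 μg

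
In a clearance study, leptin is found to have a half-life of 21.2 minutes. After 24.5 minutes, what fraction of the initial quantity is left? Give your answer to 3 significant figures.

n = 24.5/21.2 ≈ 1.1557 half-lives.
Fraction remaining = (1/2)^1.1557 ≈ 0.44886.

0.449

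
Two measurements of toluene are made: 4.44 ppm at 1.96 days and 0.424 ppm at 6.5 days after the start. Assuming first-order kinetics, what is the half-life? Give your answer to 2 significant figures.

Over Δt = 6.5 − 1.96 = 4.54 days, the level fell by a factor of 4.44/0.424 ≈ 10.472.
n = log₂(10.472) ≈ 3.3884 half-lives, so t½ = 4.54/3.3884 ≈ 1.3399 days.

1.3 days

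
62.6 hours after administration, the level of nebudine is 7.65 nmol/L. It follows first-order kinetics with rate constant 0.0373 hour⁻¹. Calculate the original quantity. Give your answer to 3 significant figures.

79.0 nmol/L

t½ = ln 2 / k = 0.69315 / 0.0373 ≈ 18.583 hours.
Number of half-lives elapsed: n = 62.6/18.583 ≈ 3.3687.
A₀ = A × 2^n = 7.65 × 2^3.3687 = 7.65 × 10.329 ≈ 79.019 nmol/L.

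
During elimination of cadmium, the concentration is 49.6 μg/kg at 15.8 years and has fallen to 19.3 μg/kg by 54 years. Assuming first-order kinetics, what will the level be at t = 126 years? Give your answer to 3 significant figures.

3.26 μg/kg

Over Δt = 54 − 15.8 = 38.2 years, the level fell by a factor of 49.6/19.3 ≈ 2.5699.
n = log₂(2.5699) ≈ 1.3617 half-lives, so t½ = 38.2/1.3617 ≈ 28.052 years.
From t = 54 to t = 126: 19.3 × (1/2)^((126−54)/28.052) ≈ 3.2578 μg/kg.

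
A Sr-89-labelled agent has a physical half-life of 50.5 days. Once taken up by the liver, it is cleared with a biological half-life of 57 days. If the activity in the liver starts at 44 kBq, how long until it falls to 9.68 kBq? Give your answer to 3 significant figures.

58.5 days

1/t_eff = 1/t_phys + 1/t_biol = 1/50.5 + 1/57 = 0.037346 per day.
t_eff = 50.5 × 57 / (50.5 + 57) ≈ 26.777 days.
n = log₂(44/9.68) ≈ 2.1844; t = 2.1844 × 26.777 ≈ 58.492 days.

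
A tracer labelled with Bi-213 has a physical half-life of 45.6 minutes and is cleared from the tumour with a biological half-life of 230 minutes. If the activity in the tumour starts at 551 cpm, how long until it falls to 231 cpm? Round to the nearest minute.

48 minutes

1/t_eff = 1/t_phys + 1/t_biol = 1/45.6 + 1/230 = 0.026278 per minute.
t_eff = 45.6 × 230 / (45.6 + 230) ≈ 38.055 minutes.
n = log₂(551/231) ≈ 1.2542; t = 1.2542 × 38.055 ≈ 47.727 minutes.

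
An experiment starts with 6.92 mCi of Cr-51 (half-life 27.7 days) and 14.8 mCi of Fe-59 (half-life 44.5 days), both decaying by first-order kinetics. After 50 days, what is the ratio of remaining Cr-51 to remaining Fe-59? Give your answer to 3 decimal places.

0.292

Cr-51: 6.92 × (1/2)^(50/27.7) = 6.92 × (1/2)^1.8051 ≈ 1.9803 mCi.
Fe-59: 14.8 × (1/2)^(50/44.5) = 14.8 × (1/2)^1.1236 ≈ 6.7924 mCi.
Ratio ≈ 1.9803 / 6.7924 ≈ 0.29154.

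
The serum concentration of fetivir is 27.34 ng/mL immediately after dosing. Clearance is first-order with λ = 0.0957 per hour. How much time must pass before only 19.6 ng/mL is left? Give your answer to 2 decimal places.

3.48 hours

t½ = ln 2 / λ = 0.69315 / 0.0957 ≈ 7.2429 hours.
Fraction remaining = 19.6/27.34 ≈ 0.7169.
n = log₂(27.34/19.6) = ln(1.3949)/ln 2 ≈ 0.48016 half-lives.
t = n × t½ = 0.48016 × 7.2429 ≈ 3.4778 hours.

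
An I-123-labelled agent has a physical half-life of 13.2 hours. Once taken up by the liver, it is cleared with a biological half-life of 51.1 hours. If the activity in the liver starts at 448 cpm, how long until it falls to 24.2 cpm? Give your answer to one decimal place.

44.2 hours

1/t_eff = 1/t_phys + 1/t_biol = 1/13.2 + 1/51.1 = 0.095327 per hour.
t_eff = 13.2 × 51.1 / (13.2 + 51.1) ≈ 10.49 hours.
n = log₂(448/24.2) ≈ 4.2104; t = 4.2104 × 10.49 ≈ 44.168 hours.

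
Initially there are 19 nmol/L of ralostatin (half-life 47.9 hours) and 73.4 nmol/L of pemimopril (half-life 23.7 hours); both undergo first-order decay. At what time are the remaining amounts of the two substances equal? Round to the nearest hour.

Set 19·(1/2)^(t/47.9) = 73.4·(1/2)^(t/23.7).
Taking log₂: log₂(19/73.4) = t·(1/47.9 − 1/23.7).
log₂(0.25886) = -1.9498; 1/47.9 − 1/23.7 = -0.021317.
t = -1.9498 / -0.021317 ≈ 91.465 hours.

91 hours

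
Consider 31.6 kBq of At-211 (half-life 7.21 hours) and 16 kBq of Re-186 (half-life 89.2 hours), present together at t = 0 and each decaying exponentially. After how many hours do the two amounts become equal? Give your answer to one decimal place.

Set 31.6·(1/2)^(t/7.21) = 16·(1/2)^(t/89.2).
Taking log₂: log₂(31.6/16) = t·(1/7.21 − 1/89.2).
log₂(1.975) = 0.98185; 1/7.21 − 1/89.2 = 0.12749.
t = 0.98185 / 0.12749 ≈ 7.7017 hours.

7.7 hours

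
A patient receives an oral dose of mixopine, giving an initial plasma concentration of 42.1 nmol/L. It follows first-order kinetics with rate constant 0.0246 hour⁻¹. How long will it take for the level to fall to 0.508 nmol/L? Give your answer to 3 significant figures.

180 hours

t½ = ln 2 / k = 0.69315 / 0.0246 ≈ 28.177 hours.
Fraction remaining = 0.508/42.1 ≈ 0.012067.
n = log₂(42.1/0.508) = ln(82.874)/ln 2 ≈ 6.3728 half-lives.
t = n × t½ = 6.3728 × 28.177 ≈ 179.57 hours.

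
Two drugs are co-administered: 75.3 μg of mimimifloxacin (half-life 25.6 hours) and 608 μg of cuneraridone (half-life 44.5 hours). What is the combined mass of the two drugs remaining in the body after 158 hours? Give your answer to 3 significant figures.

mimimifloxacin: 75.3 × (1/2)^(158/25.6) = 75.3 × (1/2)^6.1719 ≈ 1.0444 μg.
cuneraridone: 608 × (1/2)^(158/44.5) = 608 × (1/2)^3.5506 ≈ 51.889 μg.
Total = 1.0444 + 51.889 ≈ 52.934 μg.

52.9 μg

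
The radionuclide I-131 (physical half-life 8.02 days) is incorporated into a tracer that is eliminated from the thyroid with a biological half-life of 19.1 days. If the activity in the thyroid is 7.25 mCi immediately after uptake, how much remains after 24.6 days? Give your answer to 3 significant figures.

0.354 mCi

1/t_eff = 1/t_phys + 1/t_biol = 1/8.02 + 1/19.1 = 0.17704 per day.
t_eff = 8.02 × 19.1 / (8.02 + 19.1) ≈ 5.6483 days.
Remaining = 7.25 × (1/2)^(24.6/5.6483) = 7.25 × (1/2)^4.3553 ≈ 0.35421 mCi.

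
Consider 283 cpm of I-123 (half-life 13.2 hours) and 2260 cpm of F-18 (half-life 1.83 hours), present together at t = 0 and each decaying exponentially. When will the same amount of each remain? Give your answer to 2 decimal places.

6.37 hours

Set 283·(1/2)^(t/13.2) = 2260·(1/2)^(t/1.83).
Taking log₂: log₂(283/2260) = t·(1/13.2 − 1/1.83).
log₂(0.12522) = -2.9974; 1/13.2 − 1/1.83 = -0.47069.
t = -2.9974 / -0.47069 ≈ 6.3682 hours.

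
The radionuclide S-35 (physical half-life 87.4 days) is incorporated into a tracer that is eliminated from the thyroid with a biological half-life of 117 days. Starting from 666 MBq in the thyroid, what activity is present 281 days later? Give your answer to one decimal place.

13.6 MBq

1/t_eff = 1/t_phys + 1/t_biol = 1/87.4 + 1/117 = 0.019989 per day.
t_eff = 87.4 × 117 / (87.4 + 117) ≈ 50.028 days.
Remaining = 666 × (1/2)^(281/50.028) = 666 × (1/2)^5.6168 ≈ 13.572 MBq.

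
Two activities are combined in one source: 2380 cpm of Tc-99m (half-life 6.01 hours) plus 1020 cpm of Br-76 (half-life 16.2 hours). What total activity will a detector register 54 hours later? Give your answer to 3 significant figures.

Tc-99m: 2380 × (1/2)^(54/6.01) = 2380 × (1/2)^8.985 ≈ 4.6969 cpm.
Br-76: 1020 × (1/2)^(54/16.2) = 1020 × (1/2)^3.3333 ≈ 101.2 cpm.
Total = 4.6969 + 101.2 ≈ 105.89 cpm.

106 cpm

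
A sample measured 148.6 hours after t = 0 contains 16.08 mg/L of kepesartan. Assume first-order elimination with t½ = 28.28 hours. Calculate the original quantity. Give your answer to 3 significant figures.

Number of half-lives elapsed: n = 148.6/28.28 ≈ 5.2546.
A₀ = A × 2^n = 16.08 × 2^5.2546 = 16.08 × 38.176 ≈ 613.87 mg/L.

614 mg/L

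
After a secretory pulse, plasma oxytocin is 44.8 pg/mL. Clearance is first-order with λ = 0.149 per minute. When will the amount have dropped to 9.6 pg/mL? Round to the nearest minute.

t½ = ln 2 / λ = 0.69315 / 0.149 ≈ 4.652 minutes.
Fraction remaining = 9.6/44.8 ≈ 0.21429.
n = log₂(44.8/9.6) = ln(4.6667)/ln 2 ≈ 2.2224 half-lives.
t = n × t½ = 2.2224 × 4.652 ≈ 10.339 minutes.

10 minutes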